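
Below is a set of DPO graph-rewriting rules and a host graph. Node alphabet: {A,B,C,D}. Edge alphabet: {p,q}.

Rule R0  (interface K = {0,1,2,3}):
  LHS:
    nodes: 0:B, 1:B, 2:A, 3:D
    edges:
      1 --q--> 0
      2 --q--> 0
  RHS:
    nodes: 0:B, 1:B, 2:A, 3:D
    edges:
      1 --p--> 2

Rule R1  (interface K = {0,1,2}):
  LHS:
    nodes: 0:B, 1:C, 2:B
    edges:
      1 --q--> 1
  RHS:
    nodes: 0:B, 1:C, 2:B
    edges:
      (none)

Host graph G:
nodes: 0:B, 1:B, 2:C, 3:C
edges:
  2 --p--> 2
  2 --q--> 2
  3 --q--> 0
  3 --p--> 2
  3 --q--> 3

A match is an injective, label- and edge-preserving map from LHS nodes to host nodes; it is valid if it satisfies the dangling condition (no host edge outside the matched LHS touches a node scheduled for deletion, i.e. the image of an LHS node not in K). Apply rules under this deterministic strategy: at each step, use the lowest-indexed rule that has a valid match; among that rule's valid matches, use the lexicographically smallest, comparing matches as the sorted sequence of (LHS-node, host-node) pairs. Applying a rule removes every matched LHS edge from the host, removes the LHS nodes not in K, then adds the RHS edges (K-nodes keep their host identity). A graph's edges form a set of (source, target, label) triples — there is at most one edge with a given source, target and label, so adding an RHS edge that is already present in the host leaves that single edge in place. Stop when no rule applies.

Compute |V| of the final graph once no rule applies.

Answer: 4

Rewrite trace:
initial: |V|=4 |E|=5  E = 2-p->2 2-q->2 3-q->0 3-p->2 3-q->3
step 1: apply R1 at {0↦0, 1↦2, 2↦1}  → |V|=4 |E|=4  E = 2-p->2 3-q->0 3-p->2 3-q->3
step 2: apply R1 at {0↦0, 1↦3, 2↦1}  → |V|=4 |E|=3  E = 2-p->2 3-q->0 3-p->2
halt: no rule applies after step 2
NF nodes: {0:B, 1:B, 2:C, 3:C}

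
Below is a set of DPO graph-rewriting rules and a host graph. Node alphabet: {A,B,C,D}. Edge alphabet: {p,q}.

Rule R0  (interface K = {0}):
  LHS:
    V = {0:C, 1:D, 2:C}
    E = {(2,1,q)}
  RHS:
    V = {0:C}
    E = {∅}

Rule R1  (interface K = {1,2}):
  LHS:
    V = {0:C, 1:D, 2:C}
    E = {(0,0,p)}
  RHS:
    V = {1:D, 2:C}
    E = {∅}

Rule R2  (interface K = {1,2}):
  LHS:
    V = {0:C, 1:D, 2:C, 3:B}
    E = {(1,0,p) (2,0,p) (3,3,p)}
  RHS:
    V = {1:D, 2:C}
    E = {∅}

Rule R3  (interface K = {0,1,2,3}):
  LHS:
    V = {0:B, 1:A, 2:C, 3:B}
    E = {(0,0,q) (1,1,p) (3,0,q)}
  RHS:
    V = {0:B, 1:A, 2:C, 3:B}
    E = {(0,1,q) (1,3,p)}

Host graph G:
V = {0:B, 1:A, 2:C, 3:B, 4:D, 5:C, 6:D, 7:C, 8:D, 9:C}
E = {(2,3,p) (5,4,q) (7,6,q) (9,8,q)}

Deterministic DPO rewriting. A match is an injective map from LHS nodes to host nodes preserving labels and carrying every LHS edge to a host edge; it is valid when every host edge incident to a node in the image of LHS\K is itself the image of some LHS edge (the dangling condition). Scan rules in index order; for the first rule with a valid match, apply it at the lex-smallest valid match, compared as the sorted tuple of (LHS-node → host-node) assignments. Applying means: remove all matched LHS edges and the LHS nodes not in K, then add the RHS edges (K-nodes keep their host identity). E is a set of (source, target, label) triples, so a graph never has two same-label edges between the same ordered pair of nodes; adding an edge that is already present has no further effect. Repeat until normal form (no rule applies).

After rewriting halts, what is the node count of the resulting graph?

initial: |V|=10 |E|=4  E = 2-p->3 5-q->4 7-q->6 9-q->8
step 1: apply R0 at {0↦2, 1↦4, 2↦5}  → |V|=8 |E|=3  E = 2-p->3 7-q->6 9-q->8
step 2: apply R0 at {0↦2, 1↦6, 2↦7}  → |V|=6 |E|=2  E = 2-p->3 9-q->8
step 3: apply R0 at {0↦2, 1↦8, 2↦9}  → |V|=4 |E|=1  E = 2-p->3
final graph: no rule applies after step 3
NF nodes: {0:B, 1:A, 2:C, 3:B}

Answer: 4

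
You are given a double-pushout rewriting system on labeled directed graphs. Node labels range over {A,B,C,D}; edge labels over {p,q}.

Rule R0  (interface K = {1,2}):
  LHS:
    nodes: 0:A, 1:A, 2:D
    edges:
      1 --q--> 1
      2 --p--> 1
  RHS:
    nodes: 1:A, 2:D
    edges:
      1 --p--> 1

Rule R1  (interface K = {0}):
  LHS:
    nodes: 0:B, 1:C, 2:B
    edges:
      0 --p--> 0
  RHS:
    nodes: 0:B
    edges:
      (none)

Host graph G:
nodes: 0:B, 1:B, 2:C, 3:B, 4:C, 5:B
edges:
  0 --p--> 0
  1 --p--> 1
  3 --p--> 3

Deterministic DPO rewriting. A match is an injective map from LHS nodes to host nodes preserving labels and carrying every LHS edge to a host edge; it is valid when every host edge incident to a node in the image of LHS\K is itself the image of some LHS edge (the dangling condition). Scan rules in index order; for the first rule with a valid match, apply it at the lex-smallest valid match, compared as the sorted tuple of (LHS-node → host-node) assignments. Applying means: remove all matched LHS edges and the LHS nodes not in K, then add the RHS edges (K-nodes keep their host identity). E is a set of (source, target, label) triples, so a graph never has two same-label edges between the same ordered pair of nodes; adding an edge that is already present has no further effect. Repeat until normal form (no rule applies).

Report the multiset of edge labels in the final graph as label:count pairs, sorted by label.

Answer: p:1

Derivation:
initial: |V|=6 |E|=3  E = 0-p->0 1-p->1 3-p->3
step 1: apply R1 at {0↦0, 1↦2, 2↦5}  → |V|=4 |E|=2  E = 1-p->1 3-p->3
step 2: apply R1 at {0↦1, 1↦4, 2↦0}  → |V|=2 |E|=1  E = 3-p->3
final graph: no rule applies after step 2
NF edges: [(3, 3, 'p')]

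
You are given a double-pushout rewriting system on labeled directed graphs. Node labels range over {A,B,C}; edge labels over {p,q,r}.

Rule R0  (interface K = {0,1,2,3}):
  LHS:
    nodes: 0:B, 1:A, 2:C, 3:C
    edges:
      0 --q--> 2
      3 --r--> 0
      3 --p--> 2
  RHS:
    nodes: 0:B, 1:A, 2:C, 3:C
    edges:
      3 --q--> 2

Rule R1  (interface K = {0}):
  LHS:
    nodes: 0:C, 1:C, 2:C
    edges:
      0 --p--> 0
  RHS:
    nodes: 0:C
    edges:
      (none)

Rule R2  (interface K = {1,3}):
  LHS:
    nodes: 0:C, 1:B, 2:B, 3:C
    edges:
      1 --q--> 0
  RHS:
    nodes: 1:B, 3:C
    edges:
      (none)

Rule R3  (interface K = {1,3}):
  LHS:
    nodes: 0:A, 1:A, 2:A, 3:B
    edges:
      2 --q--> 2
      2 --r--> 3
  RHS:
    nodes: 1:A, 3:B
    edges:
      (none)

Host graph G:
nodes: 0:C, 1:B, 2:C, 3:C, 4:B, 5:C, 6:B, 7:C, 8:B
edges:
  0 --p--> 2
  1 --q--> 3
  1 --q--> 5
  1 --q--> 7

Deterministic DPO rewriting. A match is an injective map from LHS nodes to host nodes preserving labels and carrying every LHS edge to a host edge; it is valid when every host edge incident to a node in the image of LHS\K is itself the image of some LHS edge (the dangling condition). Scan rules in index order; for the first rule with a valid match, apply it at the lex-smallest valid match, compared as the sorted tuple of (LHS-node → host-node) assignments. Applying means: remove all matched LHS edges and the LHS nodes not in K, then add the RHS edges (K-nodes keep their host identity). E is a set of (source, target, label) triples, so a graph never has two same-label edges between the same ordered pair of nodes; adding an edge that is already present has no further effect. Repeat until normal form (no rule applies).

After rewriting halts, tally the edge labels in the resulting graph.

Answer: p:1

Derivation:
start.  V:9 E:4  edges: 0-p->2 1-q->3 1-q->5 1-q->7
1. fire R2 via {0↦3, 1↦1, 2↦4, 3↦0}  →  V:7 E:3  edges: 0-p->2 1-q->5 1-q->7
2. fire R2 via {0↦5, 1↦1, 2↦6, 3↦0}  →  V:5 E:2  edges: 0-p->2 1-q->7
3. fire R2 via {0↦7, 1↦1, 2↦8, 3↦0}  →  V:3 E:1  edges: 0-p->2
normal form: no rule applies after step 3
NF edges: [(0, 2, 'p')]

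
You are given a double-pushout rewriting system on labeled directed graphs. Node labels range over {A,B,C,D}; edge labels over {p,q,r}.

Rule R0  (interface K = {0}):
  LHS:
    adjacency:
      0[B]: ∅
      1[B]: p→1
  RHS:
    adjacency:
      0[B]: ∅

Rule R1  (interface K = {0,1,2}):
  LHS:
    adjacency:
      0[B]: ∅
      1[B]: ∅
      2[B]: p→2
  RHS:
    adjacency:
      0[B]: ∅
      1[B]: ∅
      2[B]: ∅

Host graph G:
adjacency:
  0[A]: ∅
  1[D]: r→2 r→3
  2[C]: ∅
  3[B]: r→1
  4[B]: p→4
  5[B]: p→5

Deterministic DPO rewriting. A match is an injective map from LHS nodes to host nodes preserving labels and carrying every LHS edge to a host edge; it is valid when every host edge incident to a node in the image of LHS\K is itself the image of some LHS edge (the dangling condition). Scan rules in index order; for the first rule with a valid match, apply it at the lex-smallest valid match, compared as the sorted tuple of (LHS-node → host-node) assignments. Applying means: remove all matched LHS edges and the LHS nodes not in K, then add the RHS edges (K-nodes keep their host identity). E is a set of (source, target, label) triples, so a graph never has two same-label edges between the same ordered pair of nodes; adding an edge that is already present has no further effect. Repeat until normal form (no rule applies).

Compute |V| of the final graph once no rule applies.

start.  V:6 E:5  edges: 1-r->2 1-r->3 3-r->1 4-p->4 5-p->5
1. fire R0 via {0↦3, 1↦4}  →  V:5 E:4  edges: 1-r->2 1-r->3 3-r->1 5-p->5
2. fire R0 via {0↦3, 1↦5}  →  V:4 E:3  edges: 1-r->2 1-r->3 3-r->1
normal form: no rule applies after step 2
NF nodes: {0:A, 1:D, 2:C, 3:B}

Answer: 4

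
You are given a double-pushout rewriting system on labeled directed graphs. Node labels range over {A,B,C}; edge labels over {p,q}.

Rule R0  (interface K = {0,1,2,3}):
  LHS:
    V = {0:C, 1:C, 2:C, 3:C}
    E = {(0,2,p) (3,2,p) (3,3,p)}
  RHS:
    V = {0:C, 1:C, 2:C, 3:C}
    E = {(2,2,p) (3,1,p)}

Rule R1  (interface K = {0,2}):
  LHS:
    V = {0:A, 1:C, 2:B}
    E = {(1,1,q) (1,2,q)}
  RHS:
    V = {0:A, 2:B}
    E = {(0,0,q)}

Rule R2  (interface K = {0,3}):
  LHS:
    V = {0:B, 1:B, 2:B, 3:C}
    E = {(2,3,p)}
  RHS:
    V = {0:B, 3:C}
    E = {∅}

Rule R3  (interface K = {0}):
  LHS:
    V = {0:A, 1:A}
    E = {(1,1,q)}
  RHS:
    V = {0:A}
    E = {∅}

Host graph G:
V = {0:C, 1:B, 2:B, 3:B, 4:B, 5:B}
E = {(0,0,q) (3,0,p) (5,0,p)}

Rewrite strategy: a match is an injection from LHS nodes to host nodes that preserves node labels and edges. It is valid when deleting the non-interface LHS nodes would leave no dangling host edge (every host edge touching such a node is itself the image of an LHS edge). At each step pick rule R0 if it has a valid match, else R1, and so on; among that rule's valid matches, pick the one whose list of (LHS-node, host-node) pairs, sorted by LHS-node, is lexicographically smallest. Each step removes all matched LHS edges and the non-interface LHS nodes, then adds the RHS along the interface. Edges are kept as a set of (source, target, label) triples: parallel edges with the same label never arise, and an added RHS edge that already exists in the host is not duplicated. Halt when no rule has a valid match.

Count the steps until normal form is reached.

Answer: 2

Rewrite trace:
[0] host  ⇒  6 nodes, 3 edges  {0-q->0 3-p->0 5-p->0}
[1] R2 @ {0↦1, 1↦2, 2↦3, 3↦0}  ⇒  4 nodes, 2 edges  {0-q->0 5-p->0}
[2] R2 @ {0↦1, 1↦4, 2↦5, 3↦0}  ⇒  2 nodes, 1 edges  {0-q->0}
final graph: no rule applies after step 2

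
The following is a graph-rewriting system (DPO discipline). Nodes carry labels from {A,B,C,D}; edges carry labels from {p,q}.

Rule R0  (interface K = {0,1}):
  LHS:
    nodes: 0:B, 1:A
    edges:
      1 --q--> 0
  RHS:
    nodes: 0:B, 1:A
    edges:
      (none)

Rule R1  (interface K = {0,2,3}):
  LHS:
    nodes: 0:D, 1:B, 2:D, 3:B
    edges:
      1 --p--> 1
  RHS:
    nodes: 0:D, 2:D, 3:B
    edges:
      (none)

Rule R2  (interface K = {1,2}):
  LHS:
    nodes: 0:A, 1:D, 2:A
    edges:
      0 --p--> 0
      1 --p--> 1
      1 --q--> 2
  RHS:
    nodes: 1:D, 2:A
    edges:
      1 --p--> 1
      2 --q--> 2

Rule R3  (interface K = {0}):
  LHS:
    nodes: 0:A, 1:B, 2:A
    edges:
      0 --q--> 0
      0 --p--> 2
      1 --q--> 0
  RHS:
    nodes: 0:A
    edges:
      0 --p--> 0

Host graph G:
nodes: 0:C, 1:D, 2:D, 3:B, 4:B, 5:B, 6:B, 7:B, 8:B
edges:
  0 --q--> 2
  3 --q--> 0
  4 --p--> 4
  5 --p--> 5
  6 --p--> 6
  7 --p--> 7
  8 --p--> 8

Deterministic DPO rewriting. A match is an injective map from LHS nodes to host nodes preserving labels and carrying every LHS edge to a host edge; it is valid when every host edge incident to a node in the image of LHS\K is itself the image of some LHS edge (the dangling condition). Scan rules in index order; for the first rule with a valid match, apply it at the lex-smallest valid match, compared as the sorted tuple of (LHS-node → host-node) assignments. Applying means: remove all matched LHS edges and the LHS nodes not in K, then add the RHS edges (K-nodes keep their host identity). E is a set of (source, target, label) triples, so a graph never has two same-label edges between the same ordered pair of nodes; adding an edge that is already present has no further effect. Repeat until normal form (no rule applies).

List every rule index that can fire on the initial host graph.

R0: no valid match — LHS pattern not found
R1: 50 valid matches — {0↦1, 1↦4, 2↦2, 3↦3}, {0↦1, 1↦4, 2↦2, 3↦5}, {0↦1, 1↦4, 2↦2, 3↦6} (+47 more)
R2: no valid match — LHS pattern not found
R3: no valid match — LHS pattern not found

Answer: [R1]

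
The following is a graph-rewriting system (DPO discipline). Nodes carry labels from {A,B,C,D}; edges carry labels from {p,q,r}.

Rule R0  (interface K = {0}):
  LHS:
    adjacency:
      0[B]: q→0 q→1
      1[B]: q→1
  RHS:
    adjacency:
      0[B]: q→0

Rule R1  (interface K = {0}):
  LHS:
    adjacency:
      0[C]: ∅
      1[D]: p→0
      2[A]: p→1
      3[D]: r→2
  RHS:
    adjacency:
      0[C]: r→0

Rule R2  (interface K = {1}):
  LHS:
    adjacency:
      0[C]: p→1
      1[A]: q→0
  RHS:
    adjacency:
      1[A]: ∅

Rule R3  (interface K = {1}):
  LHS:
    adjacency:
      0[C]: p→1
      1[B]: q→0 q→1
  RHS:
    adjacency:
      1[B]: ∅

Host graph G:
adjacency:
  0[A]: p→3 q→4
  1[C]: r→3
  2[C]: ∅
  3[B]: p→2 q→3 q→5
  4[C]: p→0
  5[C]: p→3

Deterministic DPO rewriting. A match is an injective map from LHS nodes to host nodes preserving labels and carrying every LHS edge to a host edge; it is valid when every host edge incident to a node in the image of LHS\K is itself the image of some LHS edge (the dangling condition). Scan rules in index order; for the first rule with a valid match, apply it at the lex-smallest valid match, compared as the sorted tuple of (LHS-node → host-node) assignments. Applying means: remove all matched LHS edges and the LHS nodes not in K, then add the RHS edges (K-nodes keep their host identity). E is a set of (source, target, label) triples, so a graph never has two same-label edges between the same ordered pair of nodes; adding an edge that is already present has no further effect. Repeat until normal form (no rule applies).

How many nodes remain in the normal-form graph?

initial: |V|=6 |E|=8  E = 0-p->3 0-q->4 1-r->3 3-p->2 3-q->3 3-q->5 4-p->0 5-p->3
step 1: apply R2 at {0↦4, 1↦0}  → |V|=5 |E|=6  E = 0-p->3 1-r->3 3-p->2 3-q->3 3-q->5 5-p->3
step 2: apply R3 at {0↦5, 1↦3}  → |V|=4 |E|=3  E = 0-p->3 1-r->3 3-p->2
final graph: no rule applies after step 2
NF nodes: {0:A, 1:C, 2:C, 3:B}

Answer: 4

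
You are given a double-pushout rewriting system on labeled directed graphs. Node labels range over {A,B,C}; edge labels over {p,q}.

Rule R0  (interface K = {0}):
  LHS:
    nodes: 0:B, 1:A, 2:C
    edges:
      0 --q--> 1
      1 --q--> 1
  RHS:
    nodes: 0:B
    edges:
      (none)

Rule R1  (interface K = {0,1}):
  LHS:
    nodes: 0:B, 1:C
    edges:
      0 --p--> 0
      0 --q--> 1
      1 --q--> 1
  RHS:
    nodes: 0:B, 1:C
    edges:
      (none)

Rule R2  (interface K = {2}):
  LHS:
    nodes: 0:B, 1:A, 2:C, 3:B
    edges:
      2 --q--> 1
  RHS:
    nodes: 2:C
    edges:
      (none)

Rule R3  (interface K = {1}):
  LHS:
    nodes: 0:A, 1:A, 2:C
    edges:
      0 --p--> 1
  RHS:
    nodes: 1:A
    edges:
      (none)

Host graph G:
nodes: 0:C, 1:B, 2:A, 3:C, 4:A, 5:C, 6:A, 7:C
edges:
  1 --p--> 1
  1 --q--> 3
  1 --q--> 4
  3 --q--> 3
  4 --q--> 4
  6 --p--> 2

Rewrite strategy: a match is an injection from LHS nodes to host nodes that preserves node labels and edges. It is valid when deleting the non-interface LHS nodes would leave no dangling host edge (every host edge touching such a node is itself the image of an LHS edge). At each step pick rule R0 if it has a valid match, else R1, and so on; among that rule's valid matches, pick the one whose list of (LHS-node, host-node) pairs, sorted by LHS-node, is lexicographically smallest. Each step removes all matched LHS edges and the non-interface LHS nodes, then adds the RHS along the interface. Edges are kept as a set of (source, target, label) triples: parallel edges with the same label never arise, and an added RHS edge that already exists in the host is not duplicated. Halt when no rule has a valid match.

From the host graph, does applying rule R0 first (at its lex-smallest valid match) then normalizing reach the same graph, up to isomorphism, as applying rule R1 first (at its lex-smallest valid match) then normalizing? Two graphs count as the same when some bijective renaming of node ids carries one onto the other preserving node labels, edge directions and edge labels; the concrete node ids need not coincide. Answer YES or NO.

Answer: YES

Derivation:
branch R0-first: apply at {0↦1, 1↦4, 2↦0} → |E|=4, then 2 more step(s) → NF |V|=4 |E|=0 V={1:B, 2:A, 5:C, 7:C} E=∅
branch R1-first: apply at {0↦1, 1↦3} → |E|=3, then 2 more step(s) → NF |V|=4 |E|=0 V={1:B, 2:A, 5:C, 7:C} E=∅
graphs isomorphic (equal up to label-preserving node renaming)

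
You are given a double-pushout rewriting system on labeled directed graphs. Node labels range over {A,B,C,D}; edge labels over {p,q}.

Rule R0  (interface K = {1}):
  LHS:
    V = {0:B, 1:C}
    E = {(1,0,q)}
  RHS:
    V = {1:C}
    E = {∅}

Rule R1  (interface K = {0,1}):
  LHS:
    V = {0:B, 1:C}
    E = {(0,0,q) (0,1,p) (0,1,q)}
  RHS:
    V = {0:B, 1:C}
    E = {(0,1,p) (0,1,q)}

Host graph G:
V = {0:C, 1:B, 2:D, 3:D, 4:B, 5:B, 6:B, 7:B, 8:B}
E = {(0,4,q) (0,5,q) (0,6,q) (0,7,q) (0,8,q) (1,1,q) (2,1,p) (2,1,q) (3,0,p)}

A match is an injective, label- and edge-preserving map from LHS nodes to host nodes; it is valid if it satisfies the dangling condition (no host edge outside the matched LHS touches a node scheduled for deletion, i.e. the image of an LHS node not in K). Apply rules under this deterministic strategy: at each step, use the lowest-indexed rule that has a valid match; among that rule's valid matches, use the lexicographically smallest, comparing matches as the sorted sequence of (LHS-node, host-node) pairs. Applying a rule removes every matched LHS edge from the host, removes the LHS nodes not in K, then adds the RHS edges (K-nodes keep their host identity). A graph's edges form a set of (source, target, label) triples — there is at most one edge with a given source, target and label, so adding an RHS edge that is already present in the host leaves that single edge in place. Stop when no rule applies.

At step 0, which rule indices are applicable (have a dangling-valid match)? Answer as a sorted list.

R0: 5 valid matches — {0↦4, 1↦0}, {0↦5, 1↦0}, {0↦6, 1↦0} (+2 more)
R1: no valid match — LHS pattern not found

Answer: [R0]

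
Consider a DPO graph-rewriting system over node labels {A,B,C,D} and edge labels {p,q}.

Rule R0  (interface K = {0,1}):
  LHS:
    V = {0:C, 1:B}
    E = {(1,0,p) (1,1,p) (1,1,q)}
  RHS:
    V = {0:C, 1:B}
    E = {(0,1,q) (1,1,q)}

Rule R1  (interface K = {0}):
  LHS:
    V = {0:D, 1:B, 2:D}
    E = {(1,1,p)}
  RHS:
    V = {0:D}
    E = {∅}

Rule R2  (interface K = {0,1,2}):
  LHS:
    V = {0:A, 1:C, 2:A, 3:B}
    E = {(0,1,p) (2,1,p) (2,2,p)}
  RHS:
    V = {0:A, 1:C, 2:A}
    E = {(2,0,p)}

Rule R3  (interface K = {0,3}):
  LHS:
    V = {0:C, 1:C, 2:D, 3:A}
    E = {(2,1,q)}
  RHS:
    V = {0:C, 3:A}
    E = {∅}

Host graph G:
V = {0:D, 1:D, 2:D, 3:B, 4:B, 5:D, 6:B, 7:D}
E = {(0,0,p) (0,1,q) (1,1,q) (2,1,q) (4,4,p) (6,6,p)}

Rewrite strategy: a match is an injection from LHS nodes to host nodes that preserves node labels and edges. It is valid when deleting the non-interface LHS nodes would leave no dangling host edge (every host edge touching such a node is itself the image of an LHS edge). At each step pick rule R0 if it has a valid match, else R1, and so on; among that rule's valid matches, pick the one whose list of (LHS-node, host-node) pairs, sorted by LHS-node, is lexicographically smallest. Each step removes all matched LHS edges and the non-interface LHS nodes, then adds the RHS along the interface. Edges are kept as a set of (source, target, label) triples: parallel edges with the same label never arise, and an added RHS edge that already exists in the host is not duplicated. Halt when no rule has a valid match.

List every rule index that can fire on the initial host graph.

Answer: [R1]

Derivation:
R0: no valid match — LHS pattern not found
R1: 16 valid matches — {0↦0, 1↦4, 2↦5}, {0↦0, 1↦4, 2↦7}, {0↦0, 1↦6, 2↦5} (+13 more)
R2: no valid match — LHS pattern not found
R3: no valid match — LHS pattern not found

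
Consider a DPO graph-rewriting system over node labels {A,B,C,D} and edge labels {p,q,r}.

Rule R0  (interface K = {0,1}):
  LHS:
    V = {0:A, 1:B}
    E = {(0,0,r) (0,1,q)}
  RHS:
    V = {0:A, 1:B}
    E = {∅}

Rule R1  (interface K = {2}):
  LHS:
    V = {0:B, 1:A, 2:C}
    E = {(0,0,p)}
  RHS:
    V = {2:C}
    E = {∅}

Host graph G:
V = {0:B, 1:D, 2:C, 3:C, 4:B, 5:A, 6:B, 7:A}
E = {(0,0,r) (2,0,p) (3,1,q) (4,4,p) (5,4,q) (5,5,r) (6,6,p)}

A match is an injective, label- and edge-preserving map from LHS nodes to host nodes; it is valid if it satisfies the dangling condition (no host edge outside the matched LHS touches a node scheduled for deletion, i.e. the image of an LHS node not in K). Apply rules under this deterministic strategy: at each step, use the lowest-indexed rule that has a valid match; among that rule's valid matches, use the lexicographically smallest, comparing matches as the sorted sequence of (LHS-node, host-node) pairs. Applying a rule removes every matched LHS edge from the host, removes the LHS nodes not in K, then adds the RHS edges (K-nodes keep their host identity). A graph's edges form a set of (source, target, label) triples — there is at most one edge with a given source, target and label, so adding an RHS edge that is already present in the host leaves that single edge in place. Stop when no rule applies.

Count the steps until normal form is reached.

[0] host  ⇒  8 nodes, 7 edges  {0-r->0 2-p->0 3-q->1 4-p->4 5-q->4 5-r->5 6-p->6}
[1] R0 @ {0↦5, 1↦4}  ⇒  8 nodes, 5 edges  {0-r->0 2-p->0 3-q->1 4-p->4 6-p->6}
[2] R1 @ {0↦4, 1↦5, 2↦2}  ⇒  6 nodes, 4 edges  {0-r->0 2-p->0 3-q->1 6-p->6}
[3] R1 @ {0↦6, 1↦7, 2↦2}  ⇒  4 nodes, 3 edges  {0-r->0 2-p->0 3-q->1}
halt: no rule applies after step 3

Answer: 3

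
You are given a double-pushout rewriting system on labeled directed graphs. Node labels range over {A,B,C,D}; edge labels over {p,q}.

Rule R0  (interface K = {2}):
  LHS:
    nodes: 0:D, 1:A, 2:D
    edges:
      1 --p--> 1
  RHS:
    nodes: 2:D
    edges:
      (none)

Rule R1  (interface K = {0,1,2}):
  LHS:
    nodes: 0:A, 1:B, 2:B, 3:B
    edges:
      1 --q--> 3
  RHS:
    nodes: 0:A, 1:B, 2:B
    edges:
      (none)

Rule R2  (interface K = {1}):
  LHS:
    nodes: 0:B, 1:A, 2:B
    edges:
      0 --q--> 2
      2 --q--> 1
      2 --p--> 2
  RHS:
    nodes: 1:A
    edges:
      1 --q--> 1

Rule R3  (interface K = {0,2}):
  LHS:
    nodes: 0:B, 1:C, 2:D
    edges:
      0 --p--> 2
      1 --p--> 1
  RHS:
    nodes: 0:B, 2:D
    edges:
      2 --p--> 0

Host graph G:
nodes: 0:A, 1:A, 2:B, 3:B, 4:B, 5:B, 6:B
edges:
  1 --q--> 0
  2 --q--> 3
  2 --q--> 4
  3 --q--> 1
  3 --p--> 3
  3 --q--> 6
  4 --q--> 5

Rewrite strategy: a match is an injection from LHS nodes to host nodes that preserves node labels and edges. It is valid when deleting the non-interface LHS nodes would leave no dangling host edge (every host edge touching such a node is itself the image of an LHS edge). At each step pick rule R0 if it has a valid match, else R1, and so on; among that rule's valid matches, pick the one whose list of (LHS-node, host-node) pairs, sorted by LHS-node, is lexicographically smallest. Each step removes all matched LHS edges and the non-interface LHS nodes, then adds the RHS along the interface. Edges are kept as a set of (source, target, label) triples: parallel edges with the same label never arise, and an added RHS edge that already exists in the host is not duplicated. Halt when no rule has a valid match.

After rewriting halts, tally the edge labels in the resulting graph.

Answer: q:2

Steps:
start.  V:7 E:7  edges: 1-q->0 2-q->3 2-q->4 3-q->1 3-p->3 3-q->6 4-q->5
1. fire R1 via {0↦0, 1↦3, 2↦2, 3↦6}  →  V:6 E:6  edges: 1-q->0 2-q->3 2-q->4 3-q->1 3-p->3 4-q->5
2. fire R1 via {0↦0, 1↦4, 2↦2, 3↦5}  →  V:5 E:5  edges: 1-q->0 2-q->3 2-q->4 3-q->1 3-p->3
3. fire R1 via {0↦0, 1↦2, 2↦3, 3↦4}  →  V:4 E:4  edges: 1-q->0 2-q->3 3-q->1 3-p->3
4. fire R2 via {0↦2, 1↦1, 2↦3}  →  V:2 E:2  edges: 1-q->0 1-q->1
final graph: no rule applies after step 4
NF edges: [(1, 0, 'q'), (1, 1, 'q')]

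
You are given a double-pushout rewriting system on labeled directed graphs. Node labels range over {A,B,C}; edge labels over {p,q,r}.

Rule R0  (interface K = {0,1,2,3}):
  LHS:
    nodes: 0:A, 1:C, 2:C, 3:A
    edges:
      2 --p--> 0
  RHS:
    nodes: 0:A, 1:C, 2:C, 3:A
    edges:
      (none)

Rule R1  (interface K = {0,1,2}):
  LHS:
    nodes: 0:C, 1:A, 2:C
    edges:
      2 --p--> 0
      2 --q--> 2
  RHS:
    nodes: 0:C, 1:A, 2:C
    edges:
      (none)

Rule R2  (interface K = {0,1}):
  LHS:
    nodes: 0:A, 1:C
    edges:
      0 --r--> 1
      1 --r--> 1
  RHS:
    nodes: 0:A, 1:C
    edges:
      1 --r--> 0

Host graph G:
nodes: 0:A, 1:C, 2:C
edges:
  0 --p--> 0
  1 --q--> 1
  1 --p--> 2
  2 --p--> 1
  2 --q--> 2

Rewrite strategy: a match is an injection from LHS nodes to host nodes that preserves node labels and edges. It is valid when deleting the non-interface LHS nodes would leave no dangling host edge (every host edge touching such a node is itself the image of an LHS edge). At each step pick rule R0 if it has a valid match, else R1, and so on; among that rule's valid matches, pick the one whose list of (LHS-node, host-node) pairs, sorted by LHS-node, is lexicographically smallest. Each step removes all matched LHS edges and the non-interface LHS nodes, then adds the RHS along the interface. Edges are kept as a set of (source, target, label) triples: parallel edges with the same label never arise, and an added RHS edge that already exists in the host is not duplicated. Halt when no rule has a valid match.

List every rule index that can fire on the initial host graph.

R0: no valid match — LHS pattern not found
R1: 2 valid matches — {0↦1, 1↦0, 2↦2}, {0↦2, 1↦0, 2↦1}
R2: no valid match — LHS pattern not found

Answer: [R1]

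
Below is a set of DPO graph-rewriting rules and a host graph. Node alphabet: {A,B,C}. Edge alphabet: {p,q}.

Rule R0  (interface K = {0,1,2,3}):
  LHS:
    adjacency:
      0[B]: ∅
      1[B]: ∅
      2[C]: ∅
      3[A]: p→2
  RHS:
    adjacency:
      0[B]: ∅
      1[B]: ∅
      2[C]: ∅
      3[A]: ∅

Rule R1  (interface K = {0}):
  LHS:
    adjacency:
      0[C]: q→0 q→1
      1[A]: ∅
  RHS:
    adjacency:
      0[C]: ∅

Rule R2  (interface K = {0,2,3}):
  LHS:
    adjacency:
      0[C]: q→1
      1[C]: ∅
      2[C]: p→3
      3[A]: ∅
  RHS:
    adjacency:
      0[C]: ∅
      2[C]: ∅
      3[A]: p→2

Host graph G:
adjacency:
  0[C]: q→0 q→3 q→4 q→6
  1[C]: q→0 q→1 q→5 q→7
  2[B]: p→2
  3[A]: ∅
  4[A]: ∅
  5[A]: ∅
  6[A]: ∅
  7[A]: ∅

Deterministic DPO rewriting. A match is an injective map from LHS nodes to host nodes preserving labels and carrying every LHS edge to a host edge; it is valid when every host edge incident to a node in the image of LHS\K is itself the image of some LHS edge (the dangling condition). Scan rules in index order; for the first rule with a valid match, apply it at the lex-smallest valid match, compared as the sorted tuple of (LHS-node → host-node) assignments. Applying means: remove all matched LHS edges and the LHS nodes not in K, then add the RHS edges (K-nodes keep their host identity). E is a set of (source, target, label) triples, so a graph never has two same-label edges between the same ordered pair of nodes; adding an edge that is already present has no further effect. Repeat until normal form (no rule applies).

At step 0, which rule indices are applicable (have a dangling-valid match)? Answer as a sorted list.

R0: no valid match — LHS pattern not found
R1: 5 valid matches — {0↦0, 1↦3}, {0↦0, 1↦4}, {0↦0, 1↦6} (+2 more)
R2: no valid match — LHS pattern not found

Answer: [R1]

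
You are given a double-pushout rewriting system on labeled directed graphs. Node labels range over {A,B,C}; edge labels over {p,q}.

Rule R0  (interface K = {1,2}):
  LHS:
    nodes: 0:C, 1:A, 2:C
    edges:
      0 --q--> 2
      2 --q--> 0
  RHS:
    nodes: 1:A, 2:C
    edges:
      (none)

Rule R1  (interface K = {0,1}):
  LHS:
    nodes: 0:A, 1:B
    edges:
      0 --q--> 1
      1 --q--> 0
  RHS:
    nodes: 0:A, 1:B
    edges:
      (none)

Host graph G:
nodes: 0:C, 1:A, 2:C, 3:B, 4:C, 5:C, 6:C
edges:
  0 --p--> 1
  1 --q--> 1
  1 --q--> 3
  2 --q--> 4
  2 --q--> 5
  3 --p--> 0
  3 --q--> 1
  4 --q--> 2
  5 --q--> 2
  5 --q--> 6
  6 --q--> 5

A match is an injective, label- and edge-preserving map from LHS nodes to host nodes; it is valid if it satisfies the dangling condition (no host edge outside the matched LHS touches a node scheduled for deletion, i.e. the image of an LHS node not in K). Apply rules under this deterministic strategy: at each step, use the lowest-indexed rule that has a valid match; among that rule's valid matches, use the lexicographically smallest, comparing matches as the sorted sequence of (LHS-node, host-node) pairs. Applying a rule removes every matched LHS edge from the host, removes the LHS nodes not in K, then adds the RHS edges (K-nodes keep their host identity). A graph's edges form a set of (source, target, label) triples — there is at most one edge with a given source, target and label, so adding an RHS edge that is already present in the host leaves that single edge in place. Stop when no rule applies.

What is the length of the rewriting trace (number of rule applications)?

[0] host  ⇒  7 nodes, 11 edges  {0-p->1 1-q->1 1-q->3 2-q->4 2-q->5 3-p->0 3-q->1 4-q->2 5-q->2 5-q->6 6-q->5}
[1] R0 @ {0↦4, 1↦1, 2↦2}  ⇒  6 nodes, 9 edges  {0-p->1 1-q->1 1-q->3 2-q->5 3-p->0 3-q->1 5-q->2 5-q->6 6-q->5}
[2] R0 @ {0↦2, 1↦1, 2↦5}  ⇒  5 nodes, 7 edges  {0-p->1 1-q->1 1-q->3 3-p->0 3-q->1 5-q->6 6-q->5}
[3] R0 @ {0↦5, 1↦1, 2↦6}  ⇒  4 nodes, 5 edges  {0-p->1 1-q->1 1-q->3 3-p->0 3-q->1}
[4] R1 @ {0↦1, 1↦3}  ⇒  4 nodes, 3 edges  {0-p->1 1-q->1 3-p->0}
halt: no rule applies after step 4

Answer: 4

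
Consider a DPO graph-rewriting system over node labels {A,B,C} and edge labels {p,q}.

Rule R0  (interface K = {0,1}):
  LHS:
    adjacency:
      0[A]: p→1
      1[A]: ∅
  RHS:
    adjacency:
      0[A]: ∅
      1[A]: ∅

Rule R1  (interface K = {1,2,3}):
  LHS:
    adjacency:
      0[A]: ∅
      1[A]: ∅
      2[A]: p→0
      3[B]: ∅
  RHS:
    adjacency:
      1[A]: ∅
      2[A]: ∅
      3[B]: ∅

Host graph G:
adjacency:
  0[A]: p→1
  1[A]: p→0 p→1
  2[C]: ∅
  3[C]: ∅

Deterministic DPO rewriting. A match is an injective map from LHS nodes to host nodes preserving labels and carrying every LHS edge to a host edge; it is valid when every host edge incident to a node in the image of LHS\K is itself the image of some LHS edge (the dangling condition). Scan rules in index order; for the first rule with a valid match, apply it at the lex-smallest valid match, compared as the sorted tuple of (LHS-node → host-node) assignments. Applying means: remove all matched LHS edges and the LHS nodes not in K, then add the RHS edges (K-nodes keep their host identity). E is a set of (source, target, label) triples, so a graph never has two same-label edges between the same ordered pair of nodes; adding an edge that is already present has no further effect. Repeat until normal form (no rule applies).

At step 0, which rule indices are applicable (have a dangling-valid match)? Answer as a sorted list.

Answer: [R0]

Steps:
R0: 2 valid matches — {0↦0, 1↦1}, {0↦1, 1↦0}
R1: no valid match — LHS pattern not found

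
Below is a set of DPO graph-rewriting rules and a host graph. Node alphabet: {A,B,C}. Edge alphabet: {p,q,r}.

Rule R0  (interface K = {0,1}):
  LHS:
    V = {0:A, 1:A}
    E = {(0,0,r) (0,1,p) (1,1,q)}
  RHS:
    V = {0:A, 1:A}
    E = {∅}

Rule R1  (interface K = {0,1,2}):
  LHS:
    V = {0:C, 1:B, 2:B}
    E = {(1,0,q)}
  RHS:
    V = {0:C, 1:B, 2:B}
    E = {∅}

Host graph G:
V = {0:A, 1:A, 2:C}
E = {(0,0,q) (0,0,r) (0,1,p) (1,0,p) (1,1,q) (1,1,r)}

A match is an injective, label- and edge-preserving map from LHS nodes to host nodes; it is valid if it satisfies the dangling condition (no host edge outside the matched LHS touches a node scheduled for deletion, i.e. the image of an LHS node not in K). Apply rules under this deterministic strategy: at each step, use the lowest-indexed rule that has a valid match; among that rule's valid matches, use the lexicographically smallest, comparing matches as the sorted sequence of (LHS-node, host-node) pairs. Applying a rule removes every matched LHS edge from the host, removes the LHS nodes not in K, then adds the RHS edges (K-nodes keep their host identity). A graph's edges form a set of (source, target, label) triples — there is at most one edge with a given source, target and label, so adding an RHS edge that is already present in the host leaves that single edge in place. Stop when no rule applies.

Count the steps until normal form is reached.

[0] host  ⇒  3 nodes, 6 edges  {0-q->0 0-r->0 0-p->1 1-p->0 1-q->1 1-r->1}
[1] R0 @ {0↦0, 1↦1}  ⇒  3 nodes, 3 edges  {0-q->0 1-p->0 1-r->1}
[2] R0 @ {0↦1, 1↦0}  ⇒  3 nodes, 0 edges  {∅}
normal form: no rule applies after step 2

Answer: 2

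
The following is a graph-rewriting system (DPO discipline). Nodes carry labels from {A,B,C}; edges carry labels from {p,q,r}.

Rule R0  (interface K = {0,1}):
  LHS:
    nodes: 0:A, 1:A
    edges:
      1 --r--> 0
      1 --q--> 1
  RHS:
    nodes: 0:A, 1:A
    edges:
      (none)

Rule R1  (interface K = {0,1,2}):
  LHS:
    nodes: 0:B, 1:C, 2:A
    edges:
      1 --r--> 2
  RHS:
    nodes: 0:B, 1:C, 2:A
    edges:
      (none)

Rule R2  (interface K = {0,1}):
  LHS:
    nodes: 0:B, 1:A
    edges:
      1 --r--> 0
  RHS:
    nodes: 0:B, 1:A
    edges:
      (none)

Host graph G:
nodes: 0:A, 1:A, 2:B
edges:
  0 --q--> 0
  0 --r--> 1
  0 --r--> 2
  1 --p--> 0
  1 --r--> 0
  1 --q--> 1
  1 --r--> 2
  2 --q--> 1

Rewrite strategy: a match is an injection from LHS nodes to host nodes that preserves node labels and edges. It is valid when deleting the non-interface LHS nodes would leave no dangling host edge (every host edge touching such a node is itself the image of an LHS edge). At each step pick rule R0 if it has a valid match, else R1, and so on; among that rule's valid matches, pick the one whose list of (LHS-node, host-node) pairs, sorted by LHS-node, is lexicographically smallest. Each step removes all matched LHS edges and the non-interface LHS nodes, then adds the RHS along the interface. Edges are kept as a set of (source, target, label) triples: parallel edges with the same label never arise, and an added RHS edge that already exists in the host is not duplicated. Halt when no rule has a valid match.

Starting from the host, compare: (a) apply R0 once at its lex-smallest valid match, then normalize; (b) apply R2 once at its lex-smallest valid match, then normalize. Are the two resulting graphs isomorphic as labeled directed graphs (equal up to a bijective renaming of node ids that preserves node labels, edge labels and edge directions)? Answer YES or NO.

Answer: YES

Derivation:
branch R0-first: apply at {0↦0, 1↦1} → |E|=6, then 3 more step(s) → NF |V|=3 |E|=2 V={0:A, 1:A, 2:B} E=1-p->0 2-q->1
branch R2-first: apply at {0↦2, 1↦0} → |E|=7, then 3 more step(s) → NF |V|=3 |E|=2 V={0:A, 1:A, 2:B} E=1-p->0 2-q->1
graphs isomorphic (equal up to label-preserving node renaming)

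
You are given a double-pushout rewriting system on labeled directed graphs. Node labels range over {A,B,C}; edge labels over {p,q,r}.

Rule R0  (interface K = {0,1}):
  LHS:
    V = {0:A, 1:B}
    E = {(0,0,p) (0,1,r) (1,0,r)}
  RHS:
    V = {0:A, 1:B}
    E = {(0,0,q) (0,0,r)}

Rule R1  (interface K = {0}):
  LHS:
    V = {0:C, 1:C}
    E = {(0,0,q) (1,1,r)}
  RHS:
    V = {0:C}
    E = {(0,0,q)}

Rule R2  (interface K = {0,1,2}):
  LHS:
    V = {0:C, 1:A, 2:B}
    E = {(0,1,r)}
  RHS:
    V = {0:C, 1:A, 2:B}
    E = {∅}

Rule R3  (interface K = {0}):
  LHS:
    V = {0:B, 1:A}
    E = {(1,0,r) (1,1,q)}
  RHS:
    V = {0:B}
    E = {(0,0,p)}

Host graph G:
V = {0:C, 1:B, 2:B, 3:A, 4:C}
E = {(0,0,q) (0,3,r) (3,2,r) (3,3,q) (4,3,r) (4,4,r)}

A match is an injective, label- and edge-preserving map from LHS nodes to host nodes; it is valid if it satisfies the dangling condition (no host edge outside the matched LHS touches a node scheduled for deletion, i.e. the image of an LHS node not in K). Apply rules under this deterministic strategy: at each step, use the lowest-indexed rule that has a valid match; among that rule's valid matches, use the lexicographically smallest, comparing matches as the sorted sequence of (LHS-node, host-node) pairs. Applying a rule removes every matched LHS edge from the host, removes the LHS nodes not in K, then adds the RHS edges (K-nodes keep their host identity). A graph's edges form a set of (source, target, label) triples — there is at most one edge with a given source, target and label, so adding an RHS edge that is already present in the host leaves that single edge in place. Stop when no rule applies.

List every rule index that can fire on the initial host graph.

Answer: [R2]

Derivation:
R0: no valid match — LHS pattern not found
R1: no valid match — 1 raw match, all fail dangling condition
R2: 4 valid matches — {0↦0, 1↦3, 2↦1}, {0↦0, 1↦3, 2↦2}, {0↦4, 1↦3, 2↦1} (+1 more)
R3: no valid match — 1 raw match, all fail dangling condition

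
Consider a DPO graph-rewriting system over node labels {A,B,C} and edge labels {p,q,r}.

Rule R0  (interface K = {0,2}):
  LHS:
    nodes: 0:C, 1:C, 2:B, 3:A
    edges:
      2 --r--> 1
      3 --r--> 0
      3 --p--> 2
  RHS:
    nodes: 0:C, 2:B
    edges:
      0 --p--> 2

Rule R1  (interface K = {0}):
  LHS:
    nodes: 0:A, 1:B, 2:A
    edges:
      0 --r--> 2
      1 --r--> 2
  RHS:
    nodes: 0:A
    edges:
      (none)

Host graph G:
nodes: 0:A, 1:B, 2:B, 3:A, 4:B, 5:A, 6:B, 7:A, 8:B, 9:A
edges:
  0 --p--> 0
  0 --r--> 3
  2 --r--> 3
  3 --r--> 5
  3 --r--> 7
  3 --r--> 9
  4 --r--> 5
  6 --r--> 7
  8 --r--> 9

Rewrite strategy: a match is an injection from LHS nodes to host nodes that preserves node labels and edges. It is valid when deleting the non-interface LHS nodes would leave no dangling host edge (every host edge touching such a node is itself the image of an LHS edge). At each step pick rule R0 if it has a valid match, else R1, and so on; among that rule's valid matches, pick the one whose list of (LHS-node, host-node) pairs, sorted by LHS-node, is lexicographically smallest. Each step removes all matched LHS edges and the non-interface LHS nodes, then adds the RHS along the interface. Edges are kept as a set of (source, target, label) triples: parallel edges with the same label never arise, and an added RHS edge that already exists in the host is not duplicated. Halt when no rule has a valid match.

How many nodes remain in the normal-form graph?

start.  V:10 E:9  edges: 0-p->0 0-r->3 2-r->3 3-r->5 3-r->7 3-r->9 4-r->5 6-r->7 8-r->9
1. fire R1 via {0↦3, 1↦4, 2↦5}  →  V:8 E:7  edges: 0-p->0 0-r->3 2-r->3 3-r->7 3-r->9 6-r->7 8-r->9
2. fire R1 via {0↦3, 1↦6, 2↦7}  →  V:6 E:5  edges: 0-p->0 0-r->3 2-r->3 3-r->9 8-r->9
3. fire R1 via {0↦3, 1↦8, 2↦9}  →  V:4 E:3  edges: 0-p->0 0-r->3 2-r->3
4. fire R1 via {0↦0, 1↦2, 2↦3}  →  V:2 E:1  edges: 0-p->0
final graph: no rule applies after step 4
NF nodes: {0:A, 1:B}

Answer: 2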